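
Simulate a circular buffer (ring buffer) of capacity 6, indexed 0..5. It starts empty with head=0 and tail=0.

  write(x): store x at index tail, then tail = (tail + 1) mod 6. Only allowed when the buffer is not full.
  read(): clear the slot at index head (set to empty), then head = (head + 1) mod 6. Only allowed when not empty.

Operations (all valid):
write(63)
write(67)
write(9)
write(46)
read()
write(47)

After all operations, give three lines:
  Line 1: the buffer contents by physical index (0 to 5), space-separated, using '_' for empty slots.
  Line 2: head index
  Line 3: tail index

Answer: _ 67 9 46 47 _
1
5

Derivation:
write(63): buf=[63 _ _ _ _ _], head=0, tail=1, size=1
write(67): buf=[63 67 _ _ _ _], head=0, tail=2, size=2
write(9): buf=[63 67 9 _ _ _], head=0, tail=3, size=3
write(46): buf=[63 67 9 46 _ _], head=0, tail=4, size=4
read(): buf=[_ 67 9 46 _ _], head=1, tail=4, size=3
write(47): buf=[_ 67 9 46 47 _], head=1, tail=5, size=4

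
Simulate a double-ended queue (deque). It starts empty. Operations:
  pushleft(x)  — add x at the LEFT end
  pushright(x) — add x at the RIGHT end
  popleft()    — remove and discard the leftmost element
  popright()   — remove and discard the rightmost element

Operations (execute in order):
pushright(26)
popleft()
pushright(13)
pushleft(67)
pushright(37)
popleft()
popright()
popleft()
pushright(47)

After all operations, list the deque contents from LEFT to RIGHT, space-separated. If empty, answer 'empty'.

pushright(26): [26]
popleft(): []
pushright(13): [13]
pushleft(67): [67, 13]
pushright(37): [67, 13, 37]
popleft(): [13, 37]
popright(): [13]
popleft(): []
pushright(47): [47]

Answer: 47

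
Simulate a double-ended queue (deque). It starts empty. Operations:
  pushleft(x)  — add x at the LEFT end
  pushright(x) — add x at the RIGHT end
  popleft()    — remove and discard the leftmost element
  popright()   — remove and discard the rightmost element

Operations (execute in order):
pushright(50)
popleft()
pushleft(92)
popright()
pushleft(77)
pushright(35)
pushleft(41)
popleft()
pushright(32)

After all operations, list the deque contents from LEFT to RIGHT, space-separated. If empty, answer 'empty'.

pushright(50): [50]
popleft(): []
pushleft(92): [92]
popright(): []
pushleft(77): [77]
pushright(35): [77, 35]
pushleft(41): [41, 77, 35]
popleft(): [77, 35]
pushright(32): [77, 35, 32]

Answer: 77 35 32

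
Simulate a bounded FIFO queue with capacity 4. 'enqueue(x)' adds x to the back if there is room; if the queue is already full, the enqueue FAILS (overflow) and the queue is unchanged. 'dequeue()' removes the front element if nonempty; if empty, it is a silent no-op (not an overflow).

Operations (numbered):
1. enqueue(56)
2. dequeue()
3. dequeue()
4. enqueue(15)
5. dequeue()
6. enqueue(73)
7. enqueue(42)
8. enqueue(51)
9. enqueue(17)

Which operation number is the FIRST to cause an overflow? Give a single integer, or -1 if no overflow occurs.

Answer: -1

Derivation:
1. enqueue(56): size=1
2. dequeue(): size=0
3. dequeue(): empty, no-op, size=0
4. enqueue(15): size=1
5. dequeue(): size=0
6. enqueue(73): size=1
7. enqueue(42): size=2
8. enqueue(51): size=3
9. enqueue(17): size=4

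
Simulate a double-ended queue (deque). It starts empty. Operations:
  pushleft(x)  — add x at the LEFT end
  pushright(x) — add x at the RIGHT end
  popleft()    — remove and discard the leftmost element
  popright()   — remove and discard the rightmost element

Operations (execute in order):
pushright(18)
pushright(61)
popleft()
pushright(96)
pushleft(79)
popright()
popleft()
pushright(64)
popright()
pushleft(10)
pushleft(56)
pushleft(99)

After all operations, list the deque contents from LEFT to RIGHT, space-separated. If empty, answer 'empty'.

pushright(18): [18]
pushright(61): [18, 61]
popleft(): [61]
pushright(96): [61, 96]
pushleft(79): [79, 61, 96]
popright(): [79, 61]
popleft(): [61]
pushright(64): [61, 64]
popright(): [61]
pushleft(10): [10, 61]
pushleft(56): [56, 10, 61]
pushleft(99): [99, 56, 10, 61]

Answer: 99 56 10 61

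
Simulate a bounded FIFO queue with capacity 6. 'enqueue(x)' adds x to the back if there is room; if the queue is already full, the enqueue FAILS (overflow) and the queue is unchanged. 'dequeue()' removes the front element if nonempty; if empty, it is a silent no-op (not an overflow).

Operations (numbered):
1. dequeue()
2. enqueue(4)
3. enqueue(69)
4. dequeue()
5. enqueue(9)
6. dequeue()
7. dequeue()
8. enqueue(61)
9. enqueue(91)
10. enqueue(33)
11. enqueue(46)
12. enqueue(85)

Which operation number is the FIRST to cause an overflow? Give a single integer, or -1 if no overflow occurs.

1. dequeue(): empty, no-op, size=0
2. enqueue(4): size=1
3. enqueue(69): size=2
4. dequeue(): size=1
5. enqueue(9): size=2
6. dequeue(): size=1
7. dequeue(): size=0
8. enqueue(61): size=1
9. enqueue(91): size=2
10. enqueue(33): size=3
11. enqueue(46): size=4
12. enqueue(85): size=5

Answer: -1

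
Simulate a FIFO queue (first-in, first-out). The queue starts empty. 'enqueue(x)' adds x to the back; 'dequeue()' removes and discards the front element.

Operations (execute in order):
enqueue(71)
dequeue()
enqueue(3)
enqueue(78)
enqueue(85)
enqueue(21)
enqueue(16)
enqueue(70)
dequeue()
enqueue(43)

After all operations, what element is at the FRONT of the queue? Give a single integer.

enqueue(71): queue = [71]
dequeue(): queue = []
enqueue(3): queue = [3]
enqueue(78): queue = [3, 78]
enqueue(85): queue = [3, 78, 85]
enqueue(21): queue = [3, 78, 85, 21]
enqueue(16): queue = [3, 78, 85, 21, 16]
enqueue(70): queue = [3, 78, 85, 21, 16, 70]
dequeue(): queue = [78, 85, 21, 16, 70]
enqueue(43): queue = [78, 85, 21, 16, 70, 43]

Answer: 78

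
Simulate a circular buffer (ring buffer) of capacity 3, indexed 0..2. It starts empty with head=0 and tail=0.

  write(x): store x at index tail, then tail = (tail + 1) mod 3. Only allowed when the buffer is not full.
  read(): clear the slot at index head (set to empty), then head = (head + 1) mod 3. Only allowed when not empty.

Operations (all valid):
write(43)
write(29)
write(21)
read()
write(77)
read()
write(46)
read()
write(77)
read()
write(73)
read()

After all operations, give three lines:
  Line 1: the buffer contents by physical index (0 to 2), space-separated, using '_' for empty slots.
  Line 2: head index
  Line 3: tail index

Answer: 73 _ 77
2
1

Derivation:
write(43): buf=[43 _ _], head=0, tail=1, size=1
write(29): buf=[43 29 _], head=0, tail=2, size=2
write(21): buf=[43 29 21], head=0, tail=0, size=3
read(): buf=[_ 29 21], head=1, tail=0, size=2
write(77): buf=[77 29 21], head=1, tail=1, size=3
read(): buf=[77 _ 21], head=2, tail=1, size=2
write(46): buf=[77 46 21], head=2, tail=2, size=3
read(): buf=[77 46 _], head=0, tail=2, size=2
write(77): buf=[77 46 77], head=0, tail=0, size=3
read(): buf=[_ 46 77], head=1, tail=0, size=2
write(73): buf=[73 46 77], head=1, tail=1, size=3
read(): buf=[73 _ 77], head=2, tail=1, size=2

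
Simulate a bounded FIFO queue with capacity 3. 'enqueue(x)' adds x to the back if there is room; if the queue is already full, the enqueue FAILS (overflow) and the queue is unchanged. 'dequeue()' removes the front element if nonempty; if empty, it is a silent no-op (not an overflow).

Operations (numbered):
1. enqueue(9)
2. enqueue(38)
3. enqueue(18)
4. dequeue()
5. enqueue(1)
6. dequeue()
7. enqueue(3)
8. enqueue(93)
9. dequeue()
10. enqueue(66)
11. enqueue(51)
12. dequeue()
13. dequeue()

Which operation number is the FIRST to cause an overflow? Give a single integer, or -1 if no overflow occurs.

Answer: 8

Derivation:
1. enqueue(9): size=1
2. enqueue(38): size=2
3. enqueue(18): size=3
4. dequeue(): size=2
5. enqueue(1): size=3
6. dequeue(): size=2
7. enqueue(3): size=3
8. enqueue(93): size=3=cap → OVERFLOW (fail)
9. dequeue(): size=2
10. enqueue(66): size=3
11. enqueue(51): size=3=cap → OVERFLOW (fail)
12. dequeue(): size=2
13. dequeue(): size=1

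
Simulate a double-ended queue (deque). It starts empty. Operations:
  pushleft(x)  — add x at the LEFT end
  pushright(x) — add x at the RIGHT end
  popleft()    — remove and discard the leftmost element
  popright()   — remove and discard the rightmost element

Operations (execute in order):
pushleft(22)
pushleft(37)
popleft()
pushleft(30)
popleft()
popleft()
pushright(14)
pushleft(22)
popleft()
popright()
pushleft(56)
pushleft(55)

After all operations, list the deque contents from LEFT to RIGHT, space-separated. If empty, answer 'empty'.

pushleft(22): [22]
pushleft(37): [37, 22]
popleft(): [22]
pushleft(30): [30, 22]
popleft(): [22]
popleft(): []
pushright(14): [14]
pushleft(22): [22, 14]
popleft(): [14]
popright(): []
pushleft(56): [56]
pushleft(55): [55, 56]

Answer: 55 56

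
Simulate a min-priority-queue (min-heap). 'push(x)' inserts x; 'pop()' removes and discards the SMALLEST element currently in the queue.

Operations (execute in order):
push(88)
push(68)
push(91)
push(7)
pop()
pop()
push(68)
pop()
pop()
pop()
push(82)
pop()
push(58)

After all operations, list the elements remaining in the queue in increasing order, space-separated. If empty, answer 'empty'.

Answer: 58

Derivation:
push(88): heap contents = [88]
push(68): heap contents = [68, 88]
push(91): heap contents = [68, 88, 91]
push(7): heap contents = [7, 68, 88, 91]
pop() → 7: heap contents = [68, 88, 91]
pop() → 68: heap contents = [88, 91]
push(68): heap contents = [68, 88, 91]
pop() → 68: heap contents = [88, 91]
pop() → 88: heap contents = [91]
pop() → 91: heap contents = []
push(82): heap contents = [82]
pop() → 82: heap contents = []
push(58): heap contents = [58]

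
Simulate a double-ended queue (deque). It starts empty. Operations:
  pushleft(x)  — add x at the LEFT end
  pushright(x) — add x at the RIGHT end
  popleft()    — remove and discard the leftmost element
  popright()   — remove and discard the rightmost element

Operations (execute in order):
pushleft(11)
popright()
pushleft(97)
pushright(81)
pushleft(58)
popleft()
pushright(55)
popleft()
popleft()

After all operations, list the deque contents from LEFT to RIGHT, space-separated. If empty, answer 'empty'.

Answer: 55

Derivation:
pushleft(11): [11]
popright(): []
pushleft(97): [97]
pushright(81): [97, 81]
pushleft(58): [58, 97, 81]
popleft(): [97, 81]
pushright(55): [97, 81, 55]
popleft(): [81, 55]
popleft(): [55]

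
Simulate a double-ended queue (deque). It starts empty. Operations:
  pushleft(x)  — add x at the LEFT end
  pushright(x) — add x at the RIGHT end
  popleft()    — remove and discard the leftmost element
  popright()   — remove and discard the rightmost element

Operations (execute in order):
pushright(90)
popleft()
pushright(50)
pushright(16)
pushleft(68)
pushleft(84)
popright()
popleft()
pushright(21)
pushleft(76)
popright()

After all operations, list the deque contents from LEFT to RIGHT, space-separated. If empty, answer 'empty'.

Answer: 76 68 50

Derivation:
pushright(90): [90]
popleft(): []
pushright(50): [50]
pushright(16): [50, 16]
pushleft(68): [68, 50, 16]
pushleft(84): [84, 68, 50, 16]
popright(): [84, 68, 50]
popleft(): [68, 50]
pushright(21): [68, 50, 21]
pushleft(76): [76, 68, 50, 21]
popright(): [76, 68, 50]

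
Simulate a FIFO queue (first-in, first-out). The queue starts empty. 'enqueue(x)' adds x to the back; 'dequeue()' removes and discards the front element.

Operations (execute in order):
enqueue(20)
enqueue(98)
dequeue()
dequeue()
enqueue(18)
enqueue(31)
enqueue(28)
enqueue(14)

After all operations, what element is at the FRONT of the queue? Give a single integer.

Answer: 18

Derivation:
enqueue(20): queue = [20]
enqueue(98): queue = [20, 98]
dequeue(): queue = [98]
dequeue(): queue = []
enqueue(18): queue = [18]
enqueue(31): queue = [18, 31]
enqueue(28): queue = [18, 31, 28]
enqueue(14): queue = [18, 31, 28, 14]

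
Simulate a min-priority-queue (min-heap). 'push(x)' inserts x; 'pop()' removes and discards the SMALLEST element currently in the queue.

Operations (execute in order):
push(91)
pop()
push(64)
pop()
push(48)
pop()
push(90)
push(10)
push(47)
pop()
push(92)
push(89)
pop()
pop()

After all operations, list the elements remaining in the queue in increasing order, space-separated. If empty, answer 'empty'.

push(91): heap contents = [91]
pop() → 91: heap contents = []
push(64): heap contents = [64]
pop() → 64: heap contents = []
push(48): heap contents = [48]
pop() → 48: heap contents = []
push(90): heap contents = [90]
push(10): heap contents = [10, 90]
push(47): heap contents = [10, 47, 90]
pop() → 10: heap contents = [47, 90]
push(92): heap contents = [47, 90, 92]
push(89): heap contents = [47, 89, 90, 92]
pop() → 47: heap contents = [89, 90, 92]
pop() → 89: heap contents = [90, 92]

Answer: 90 92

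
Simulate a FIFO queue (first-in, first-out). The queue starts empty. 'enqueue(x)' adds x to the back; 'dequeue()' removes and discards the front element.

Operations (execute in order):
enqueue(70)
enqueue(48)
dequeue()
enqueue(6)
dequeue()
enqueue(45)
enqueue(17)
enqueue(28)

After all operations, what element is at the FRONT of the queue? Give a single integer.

enqueue(70): queue = [70]
enqueue(48): queue = [70, 48]
dequeue(): queue = [48]
enqueue(6): queue = [48, 6]
dequeue(): queue = [6]
enqueue(45): queue = [6, 45]
enqueue(17): queue = [6, 45, 17]
enqueue(28): queue = [6, 45, 17, 28]

Answer: 6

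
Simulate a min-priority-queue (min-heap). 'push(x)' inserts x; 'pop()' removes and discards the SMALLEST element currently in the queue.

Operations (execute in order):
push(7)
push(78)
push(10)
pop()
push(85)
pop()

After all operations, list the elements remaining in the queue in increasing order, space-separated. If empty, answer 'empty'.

Answer: 78 85

Derivation:
push(7): heap contents = [7]
push(78): heap contents = [7, 78]
push(10): heap contents = [7, 10, 78]
pop() → 7: heap contents = [10, 78]
push(85): heap contents = [10, 78, 85]
pop() → 10: heap contents = [78, 85]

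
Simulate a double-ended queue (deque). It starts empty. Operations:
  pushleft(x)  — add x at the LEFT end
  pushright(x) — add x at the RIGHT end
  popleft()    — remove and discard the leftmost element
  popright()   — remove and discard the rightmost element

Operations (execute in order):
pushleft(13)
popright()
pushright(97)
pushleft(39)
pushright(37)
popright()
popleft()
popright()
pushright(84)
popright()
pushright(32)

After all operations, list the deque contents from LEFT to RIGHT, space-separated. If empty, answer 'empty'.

Answer: 32

Derivation:
pushleft(13): [13]
popright(): []
pushright(97): [97]
pushleft(39): [39, 97]
pushright(37): [39, 97, 37]
popright(): [39, 97]
popleft(): [97]
popright(): []
pushright(84): [84]
popright(): []
pushright(32): [32]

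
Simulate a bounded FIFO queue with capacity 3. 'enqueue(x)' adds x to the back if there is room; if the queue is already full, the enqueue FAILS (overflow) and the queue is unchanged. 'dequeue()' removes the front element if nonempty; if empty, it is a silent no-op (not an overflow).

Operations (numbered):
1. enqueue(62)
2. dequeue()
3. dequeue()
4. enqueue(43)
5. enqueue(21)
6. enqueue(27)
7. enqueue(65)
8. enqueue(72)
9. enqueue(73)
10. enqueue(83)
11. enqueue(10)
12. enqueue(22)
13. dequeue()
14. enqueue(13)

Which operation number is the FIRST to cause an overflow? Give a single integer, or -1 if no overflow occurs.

Answer: 7

Derivation:
1. enqueue(62): size=1
2. dequeue(): size=0
3. dequeue(): empty, no-op, size=0
4. enqueue(43): size=1
5. enqueue(21): size=2
6. enqueue(27): size=3
7. enqueue(65): size=3=cap → OVERFLOW (fail)
8. enqueue(72): size=3=cap → OVERFLOW (fail)
9. enqueue(73): size=3=cap → OVERFLOW (fail)
10. enqueue(83): size=3=cap → OVERFLOW (fail)
11. enqueue(10): size=3=cap → OVERFLOW (fail)
12. enqueue(22): size=3=cap → OVERFLOW (fail)
13. dequeue(): size=2
14. enqueue(13): size=3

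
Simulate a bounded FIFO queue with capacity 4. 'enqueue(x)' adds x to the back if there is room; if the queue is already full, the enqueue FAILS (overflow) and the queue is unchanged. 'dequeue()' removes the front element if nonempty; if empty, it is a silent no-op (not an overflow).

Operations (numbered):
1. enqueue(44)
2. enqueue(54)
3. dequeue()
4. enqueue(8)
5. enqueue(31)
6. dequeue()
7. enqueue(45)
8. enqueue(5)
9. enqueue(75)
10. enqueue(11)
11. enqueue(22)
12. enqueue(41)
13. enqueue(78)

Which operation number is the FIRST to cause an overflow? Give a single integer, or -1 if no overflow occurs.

1. enqueue(44): size=1
2. enqueue(54): size=2
3. dequeue(): size=1
4. enqueue(8): size=2
5. enqueue(31): size=3
6. dequeue(): size=2
7. enqueue(45): size=3
8. enqueue(5): size=4
9. enqueue(75): size=4=cap → OVERFLOW (fail)
10. enqueue(11): size=4=cap → OVERFLOW (fail)
11. enqueue(22): size=4=cap → OVERFLOW (fail)
12. enqueue(41): size=4=cap → OVERFLOW (fail)
13. enqueue(78): size=4=cap → OVERFLOW (fail)

Answer: 9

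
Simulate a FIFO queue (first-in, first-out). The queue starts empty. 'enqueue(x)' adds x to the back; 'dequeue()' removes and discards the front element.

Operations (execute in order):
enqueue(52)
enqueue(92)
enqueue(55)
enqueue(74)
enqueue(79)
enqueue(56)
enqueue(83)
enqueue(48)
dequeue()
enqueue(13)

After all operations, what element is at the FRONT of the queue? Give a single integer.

enqueue(52): queue = [52]
enqueue(92): queue = [52, 92]
enqueue(55): queue = [52, 92, 55]
enqueue(74): queue = [52, 92, 55, 74]
enqueue(79): queue = [52, 92, 55, 74, 79]
enqueue(56): queue = [52, 92, 55, 74, 79, 56]
enqueue(83): queue = [52, 92, 55, 74, 79, 56, 83]
enqueue(48): queue = [52, 92, 55, 74, 79, 56, 83, 48]
dequeue(): queue = [92, 55, 74, 79, 56, 83, 48]
enqueue(13): queue = [92, 55, 74, 79, 56, 83, 48, 13]

Answer: 92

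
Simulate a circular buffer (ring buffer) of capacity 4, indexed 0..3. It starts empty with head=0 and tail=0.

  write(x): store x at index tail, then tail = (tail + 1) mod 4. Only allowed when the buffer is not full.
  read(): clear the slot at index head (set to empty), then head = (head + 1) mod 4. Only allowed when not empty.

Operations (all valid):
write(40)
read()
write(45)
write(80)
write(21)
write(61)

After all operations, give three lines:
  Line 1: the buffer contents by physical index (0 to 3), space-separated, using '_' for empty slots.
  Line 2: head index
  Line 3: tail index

write(40): buf=[40 _ _ _], head=0, tail=1, size=1
read(): buf=[_ _ _ _], head=1, tail=1, size=0
write(45): buf=[_ 45 _ _], head=1, tail=2, size=1
write(80): buf=[_ 45 80 _], head=1, tail=3, size=2
write(21): buf=[_ 45 80 21], head=1, tail=0, size=3
write(61): buf=[61 45 80 21], head=1, tail=1, size=4

Answer: 61 45 80 21
1
1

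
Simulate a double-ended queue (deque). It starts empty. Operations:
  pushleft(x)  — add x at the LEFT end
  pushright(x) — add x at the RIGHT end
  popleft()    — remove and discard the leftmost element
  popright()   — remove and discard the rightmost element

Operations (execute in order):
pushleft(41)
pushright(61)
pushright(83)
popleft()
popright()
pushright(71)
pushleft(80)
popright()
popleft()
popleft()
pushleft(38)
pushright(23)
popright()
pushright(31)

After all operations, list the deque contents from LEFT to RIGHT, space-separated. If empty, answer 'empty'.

pushleft(41): [41]
pushright(61): [41, 61]
pushright(83): [41, 61, 83]
popleft(): [61, 83]
popright(): [61]
pushright(71): [61, 71]
pushleft(80): [80, 61, 71]
popright(): [80, 61]
popleft(): [61]
popleft(): []
pushleft(38): [38]
pushright(23): [38, 23]
popright(): [38]
pushright(31): [38, 31]

Answer: 38 31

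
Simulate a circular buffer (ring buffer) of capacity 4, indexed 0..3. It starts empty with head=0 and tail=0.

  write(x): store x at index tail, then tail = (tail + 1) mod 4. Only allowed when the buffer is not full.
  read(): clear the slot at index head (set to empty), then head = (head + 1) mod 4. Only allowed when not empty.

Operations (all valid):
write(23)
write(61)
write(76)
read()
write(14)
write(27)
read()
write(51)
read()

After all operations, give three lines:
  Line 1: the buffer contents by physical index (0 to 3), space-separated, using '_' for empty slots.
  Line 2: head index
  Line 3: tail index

Answer: 27 51 _ 14
3
2

Derivation:
write(23): buf=[23 _ _ _], head=0, tail=1, size=1
write(61): buf=[23 61 _ _], head=0, tail=2, size=2
write(76): buf=[23 61 76 _], head=0, tail=3, size=3
read(): buf=[_ 61 76 _], head=1, tail=3, size=2
write(14): buf=[_ 61 76 14], head=1, tail=0, size=3
write(27): buf=[27 61 76 14], head=1, tail=1, size=4
read(): buf=[27 _ 76 14], head=2, tail=1, size=3
write(51): buf=[27 51 76 14], head=2, tail=2, size=4
read(): buf=[27 51 _ 14], head=3, tail=2, size=3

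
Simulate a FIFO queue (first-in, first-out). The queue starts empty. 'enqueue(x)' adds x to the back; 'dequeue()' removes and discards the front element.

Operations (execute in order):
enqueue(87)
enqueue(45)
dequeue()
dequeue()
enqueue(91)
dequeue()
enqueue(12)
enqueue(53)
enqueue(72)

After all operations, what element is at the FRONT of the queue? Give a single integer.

Answer: 12

Derivation:
enqueue(87): queue = [87]
enqueue(45): queue = [87, 45]
dequeue(): queue = [45]
dequeue(): queue = []
enqueue(91): queue = [91]
dequeue(): queue = []
enqueue(12): queue = [12]
enqueue(53): queue = [12, 53]
enqueue(72): queue = [12, 53, 72]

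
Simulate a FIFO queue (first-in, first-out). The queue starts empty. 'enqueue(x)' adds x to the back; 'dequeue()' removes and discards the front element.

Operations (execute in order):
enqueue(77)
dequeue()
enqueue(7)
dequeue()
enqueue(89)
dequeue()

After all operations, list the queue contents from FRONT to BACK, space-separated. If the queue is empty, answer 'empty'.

enqueue(77): [77]
dequeue(): []
enqueue(7): [7]
dequeue(): []
enqueue(89): [89]
dequeue(): []

Answer: empty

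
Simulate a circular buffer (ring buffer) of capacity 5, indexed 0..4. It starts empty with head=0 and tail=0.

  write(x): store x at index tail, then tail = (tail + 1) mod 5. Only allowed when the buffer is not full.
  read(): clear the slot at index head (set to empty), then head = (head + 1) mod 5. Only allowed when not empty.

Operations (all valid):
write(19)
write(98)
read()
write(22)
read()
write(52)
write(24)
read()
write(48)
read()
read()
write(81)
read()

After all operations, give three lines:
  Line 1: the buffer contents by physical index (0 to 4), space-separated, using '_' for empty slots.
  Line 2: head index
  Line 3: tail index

Answer: _ 81 _ _ _
1
2

Derivation:
write(19): buf=[19 _ _ _ _], head=0, tail=1, size=1
write(98): buf=[19 98 _ _ _], head=0, tail=2, size=2
read(): buf=[_ 98 _ _ _], head=1, tail=2, size=1
write(22): buf=[_ 98 22 _ _], head=1, tail=3, size=2
read(): buf=[_ _ 22 _ _], head=2, tail=3, size=1
write(52): buf=[_ _ 22 52 _], head=2, tail=4, size=2
write(24): buf=[_ _ 22 52 24], head=2, tail=0, size=3
read(): buf=[_ _ _ 52 24], head=3, tail=0, size=2
write(48): buf=[48 _ _ 52 24], head=3, tail=1, size=3
read(): buf=[48 _ _ _ 24], head=4, tail=1, size=2
read(): buf=[48 _ _ _ _], head=0, tail=1, size=1
write(81): buf=[48 81 _ _ _], head=0, tail=2, size=2
read(): buf=[_ 81 _ _ _], head=1, tail=2, size=1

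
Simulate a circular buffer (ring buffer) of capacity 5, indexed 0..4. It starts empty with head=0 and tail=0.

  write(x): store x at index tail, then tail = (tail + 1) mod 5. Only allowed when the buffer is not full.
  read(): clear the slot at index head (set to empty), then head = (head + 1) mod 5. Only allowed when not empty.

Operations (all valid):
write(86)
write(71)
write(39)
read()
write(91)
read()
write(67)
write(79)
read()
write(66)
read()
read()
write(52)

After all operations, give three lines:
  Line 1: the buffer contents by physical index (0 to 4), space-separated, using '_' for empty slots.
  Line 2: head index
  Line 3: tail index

Answer: 79 66 52 _ _
0
3

Derivation:
write(86): buf=[86 _ _ _ _], head=0, tail=1, size=1
write(71): buf=[86 71 _ _ _], head=0, tail=2, size=2
write(39): buf=[86 71 39 _ _], head=0, tail=3, size=3
read(): buf=[_ 71 39 _ _], head=1, tail=3, size=2
write(91): buf=[_ 71 39 91 _], head=1, tail=4, size=3
read(): buf=[_ _ 39 91 _], head=2, tail=4, size=2
write(67): buf=[_ _ 39 91 67], head=2, tail=0, size=3
write(79): buf=[79 _ 39 91 67], head=2, tail=1, size=4
read(): buf=[79 _ _ 91 67], head=3, tail=1, size=3
write(66): buf=[79 66 _ 91 67], head=3, tail=2, size=4
read(): buf=[79 66 _ _ 67], head=4, tail=2, size=3
read(): buf=[79 66 _ _ _], head=0, tail=2, size=2
write(52): buf=[79 66 52 _ _], head=0, tail=3, size=3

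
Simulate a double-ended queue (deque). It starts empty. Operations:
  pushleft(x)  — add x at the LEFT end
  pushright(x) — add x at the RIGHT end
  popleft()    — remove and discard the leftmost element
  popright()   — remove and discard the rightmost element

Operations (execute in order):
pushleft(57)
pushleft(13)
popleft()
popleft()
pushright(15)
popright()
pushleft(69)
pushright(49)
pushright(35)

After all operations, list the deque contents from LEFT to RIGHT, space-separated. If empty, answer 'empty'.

Answer: 69 49 35

Derivation:
pushleft(57): [57]
pushleft(13): [13, 57]
popleft(): [57]
popleft(): []
pushright(15): [15]
popright(): []
pushleft(69): [69]
pushright(49): [69, 49]
pushright(35): [69, 49, 35]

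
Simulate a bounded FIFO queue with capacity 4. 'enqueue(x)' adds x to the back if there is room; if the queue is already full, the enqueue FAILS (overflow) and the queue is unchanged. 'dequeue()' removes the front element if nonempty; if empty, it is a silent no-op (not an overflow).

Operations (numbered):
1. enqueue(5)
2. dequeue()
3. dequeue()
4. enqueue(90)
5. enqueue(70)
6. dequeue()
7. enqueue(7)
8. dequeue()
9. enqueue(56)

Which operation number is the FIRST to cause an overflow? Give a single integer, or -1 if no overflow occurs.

Answer: -1

Derivation:
1. enqueue(5): size=1
2. dequeue(): size=0
3. dequeue(): empty, no-op, size=0
4. enqueue(90): size=1
5. enqueue(70): size=2
6. dequeue(): size=1
7. enqueue(7): size=2
8. dequeue(): size=1
9. enqueue(56): size=2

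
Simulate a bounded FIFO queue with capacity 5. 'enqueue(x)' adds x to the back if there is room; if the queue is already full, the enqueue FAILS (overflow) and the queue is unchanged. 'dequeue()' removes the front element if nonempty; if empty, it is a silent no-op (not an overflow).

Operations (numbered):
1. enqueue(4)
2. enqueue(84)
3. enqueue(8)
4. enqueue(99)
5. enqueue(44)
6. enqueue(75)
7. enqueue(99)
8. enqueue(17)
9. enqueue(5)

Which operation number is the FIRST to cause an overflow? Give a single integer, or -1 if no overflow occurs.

1. enqueue(4): size=1
2. enqueue(84): size=2
3. enqueue(8): size=3
4. enqueue(99): size=4
5. enqueue(44): size=5
6. enqueue(75): size=5=cap → OVERFLOW (fail)
7. enqueue(99): size=5=cap → OVERFLOW (fail)
8. enqueue(17): size=5=cap → OVERFLOW (fail)
9. enqueue(5): size=5=cap → OVERFLOW (fail)

Answer: 6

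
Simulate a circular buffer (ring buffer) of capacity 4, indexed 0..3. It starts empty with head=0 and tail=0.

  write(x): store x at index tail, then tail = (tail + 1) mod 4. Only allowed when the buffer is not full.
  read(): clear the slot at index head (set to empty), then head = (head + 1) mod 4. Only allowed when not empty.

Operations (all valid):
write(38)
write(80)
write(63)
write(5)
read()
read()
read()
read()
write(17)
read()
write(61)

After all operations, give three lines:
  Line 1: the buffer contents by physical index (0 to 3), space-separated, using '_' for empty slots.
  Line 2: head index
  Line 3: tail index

write(38): buf=[38 _ _ _], head=0, tail=1, size=1
write(80): buf=[38 80 _ _], head=0, tail=2, size=2
write(63): buf=[38 80 63 _], head=0, tail=3, size=3
write(5): buf=[38 80 63 5], head=0, tail=0, size=4
read(): buf=[_ 80 63 5], head=1, tail=0, size=3
read(): buf=[_ _ 63 5], head=2, tail=0, size=2
read(): buf=[_ _ _ 5], head=3, tail=0, size=1
read(): buf=[_ _ _ _], head=0, tail=0, size=0
write(17): buf=[17 _ _ _], head=0, tail=1, size=1
read(): buf=[_ _ _ _], head=1, tail=1, size=0
write(61): buf=[_ 61 _ _], head=1, tail=2, size=1

Answer: _ 61 _ _
1
2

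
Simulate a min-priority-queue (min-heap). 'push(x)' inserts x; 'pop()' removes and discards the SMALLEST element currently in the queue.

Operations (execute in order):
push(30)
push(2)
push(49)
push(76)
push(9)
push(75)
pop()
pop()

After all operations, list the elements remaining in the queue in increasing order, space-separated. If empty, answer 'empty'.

Answer: 30 49 75 76

Derivation:
push(30): heap contents = [30]
push(2): heap contents = [2, 30]
push(49): heap contents = [2, 30, 49]
push(76): heap contents = [2, 30, 49, 76]
push(9): heap contents = [2, 9, 30, 49, 76]
push(75): heap contents = [2, 9, 30, 49, 75, 76]
pop() → 2: heap contents = [9, 30, 49, 75, 76]
pop() → 9: heap contents = [30, 49, 75, 76]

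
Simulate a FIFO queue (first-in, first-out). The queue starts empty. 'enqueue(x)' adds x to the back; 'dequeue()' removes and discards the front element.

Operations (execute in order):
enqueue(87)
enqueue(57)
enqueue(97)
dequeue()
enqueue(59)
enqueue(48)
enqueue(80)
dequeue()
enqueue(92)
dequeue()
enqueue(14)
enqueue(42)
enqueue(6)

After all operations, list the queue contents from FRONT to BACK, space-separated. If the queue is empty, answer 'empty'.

enqueue(87): [87]
enqueue(57): [87, 57]
enqueue(97): [87, 57, 97]
dequeue(): [57, 97]
enqueue(59): [57, 97, 59]
enqueue(48): [57, 97, 59, 48]
enqueue(80): [57, 97, 59, 48, 80]
dequeue(): [97, 59, 48, 80]
enqueue(92): [97, 59, 48, 80, 92]
dequeue(): [59, 48, 80, 92]
enqueue(14): [59, 48, 80, 92, 14]
enqueue(42): [59, 48, 80, 92, 14, 42]
enqueue(6): [59, 48, 80, 92, 14, 42, 6]

Answer: 59 48 80 92 14 42 6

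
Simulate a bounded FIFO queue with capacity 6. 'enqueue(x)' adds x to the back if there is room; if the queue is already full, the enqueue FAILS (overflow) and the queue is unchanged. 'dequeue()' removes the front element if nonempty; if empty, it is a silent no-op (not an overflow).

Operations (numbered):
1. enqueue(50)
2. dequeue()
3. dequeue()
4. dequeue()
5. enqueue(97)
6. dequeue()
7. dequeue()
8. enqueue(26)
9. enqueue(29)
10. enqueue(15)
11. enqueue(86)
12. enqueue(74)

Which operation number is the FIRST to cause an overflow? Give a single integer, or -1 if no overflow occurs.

1. enqueue(50): size=1
2. dequeue(): size=0
3. dequeue(): empty, no-op, size=0
4. dequeue(): empty, no-op, size=0
5. enqueue(97): size=1
6. dequeue(): size=0
7. dequeue(): empty, no-op, size=0
8. enqueue(26): size=1
9. enqueue(29): size=2
10. enqueue(15): size=3
11. enqueue(86): size=4
12. enqueue(74): size=5

Answer: -1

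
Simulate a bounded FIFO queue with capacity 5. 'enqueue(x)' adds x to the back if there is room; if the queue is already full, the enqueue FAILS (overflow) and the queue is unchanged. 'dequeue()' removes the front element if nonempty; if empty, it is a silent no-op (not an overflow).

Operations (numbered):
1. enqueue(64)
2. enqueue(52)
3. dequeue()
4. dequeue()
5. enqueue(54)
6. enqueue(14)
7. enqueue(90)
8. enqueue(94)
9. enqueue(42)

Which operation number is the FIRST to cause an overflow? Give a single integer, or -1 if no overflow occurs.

1. enqueue(64): size=1
2. enqueue(52): size=2
3. dequeue(): size=1
4. dequeue(): size=0
5. enqueue(54): size=1
6. enqueue(14): size=2
7. enqueue(90): size=3
8. enqueue(94): size=4
9. enqueue(42): size=5

Answer: -1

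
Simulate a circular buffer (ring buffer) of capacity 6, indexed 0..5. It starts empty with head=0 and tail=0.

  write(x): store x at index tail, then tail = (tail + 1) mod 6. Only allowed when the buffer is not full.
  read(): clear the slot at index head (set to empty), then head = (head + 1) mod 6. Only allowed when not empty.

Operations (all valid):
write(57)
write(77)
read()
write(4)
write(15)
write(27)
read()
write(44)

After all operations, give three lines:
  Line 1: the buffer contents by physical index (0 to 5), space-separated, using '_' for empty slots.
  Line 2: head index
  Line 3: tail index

write(57): buf=[57 _ _ _ _ _], head=0, tail=1, size=1
write(77): buf=[57 77 _ _ _ _], head=0, tail=2, size=2
read(): buf=[_ 77 _ _ _ _], head=1, tail=2, size=1
write(4): buf=[_ 77 4 _ _ _], head=1, tail=3, size=2
write(15): buf=[_ 77 4 15 _ _], head=1, tail=4, size=3
write(27): buf=[_ 77 4 15 27 _], head=1, tail=5, size=4
read(): buf=[_ _ 4 15 27 _], head=2, tail=5, size=3
write(44): buf=[_ _ 4 15 27 44], head=2, tail=0, size=4

Answer: _ _ 4 15 27 44
2
0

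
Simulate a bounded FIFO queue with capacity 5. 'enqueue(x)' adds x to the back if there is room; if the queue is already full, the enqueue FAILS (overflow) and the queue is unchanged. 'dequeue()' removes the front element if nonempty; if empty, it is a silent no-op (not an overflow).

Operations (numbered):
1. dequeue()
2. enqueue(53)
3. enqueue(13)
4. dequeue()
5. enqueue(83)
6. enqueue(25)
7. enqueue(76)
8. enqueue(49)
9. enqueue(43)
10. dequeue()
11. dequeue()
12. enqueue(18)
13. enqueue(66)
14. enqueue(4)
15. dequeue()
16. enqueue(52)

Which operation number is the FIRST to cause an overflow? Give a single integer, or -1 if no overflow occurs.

1. dequeue(): empty, no-op, size=0
2. enqueue(53): size=1
3. enqueue(13): size=2
4. dequeue(): size=1
5. enqueue(83): size=2
6. enqueue(25): size=3
7. enqueue(76): size=4
8. enqueue(49): size=5
9. enqueue(43): size=5=cap → OVERFLOW (fail)
10. dequeue(): size=4
11. dequeue(): size=3
12. enqueue(18): size=4
13. enqueue(66): size=5
14. enqueue(4): size=5=cap → OVERFLOW (fail)
15. dequeue(): size=4
16. enqueue(52): size=5

Answer: 9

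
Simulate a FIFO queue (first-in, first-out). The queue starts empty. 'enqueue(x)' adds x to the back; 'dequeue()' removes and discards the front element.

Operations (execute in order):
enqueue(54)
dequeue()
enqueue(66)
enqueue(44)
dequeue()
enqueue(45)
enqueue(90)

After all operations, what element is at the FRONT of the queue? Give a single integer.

enqueue(54): queue = [54]
dequeue(): queue = []
enqueue(66): queue = [66]
enqueue(44): queue = [66, 44]
dequeue(): queue = [44]
enqueue(45): queue = [44, 45]
enqueue(90): queue = [44, 45, 90]

Answer: 44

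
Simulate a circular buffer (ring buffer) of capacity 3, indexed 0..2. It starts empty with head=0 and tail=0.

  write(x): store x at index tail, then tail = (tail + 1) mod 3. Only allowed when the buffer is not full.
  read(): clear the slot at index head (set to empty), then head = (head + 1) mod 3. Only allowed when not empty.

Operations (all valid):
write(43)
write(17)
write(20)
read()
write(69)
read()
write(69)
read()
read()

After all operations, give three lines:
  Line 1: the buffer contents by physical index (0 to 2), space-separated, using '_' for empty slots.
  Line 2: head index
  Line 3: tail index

Answer: _ 69 _
1
2

Derivation:
write(43): buf=[43 _ _], head=0, tail=1, size=1
write(17): buf=[43 17 _], head=0, tail=2, size=2
write(20): buf=[43 17 20], head=0, tail=0, size=3
read(): buf=[_ 17 20], head=1, tail=0, size=2
write(69): buf=[69 17 20], head=1, tail=1, size=3
read(): buf=[69 _ 20], head=2, tail=1, size=2
write(69): buf=[69 69 20], head=2, tail=2, size=3
read(): buf=[69 69 _], head=0, tail=2, size=2
read(): buf=[_ 69 _], head=1, tail=2, size=1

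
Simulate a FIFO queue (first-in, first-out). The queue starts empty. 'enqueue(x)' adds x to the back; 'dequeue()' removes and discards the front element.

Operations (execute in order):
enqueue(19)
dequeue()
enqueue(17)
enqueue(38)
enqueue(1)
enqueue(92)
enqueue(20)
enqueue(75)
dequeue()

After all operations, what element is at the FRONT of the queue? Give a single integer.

enqueue(19): queue = [19]
dequeue(): queue = []
enqueue(17): queue = [17]
enqueue(38): queue = [17, 38]
enqueue(1): queue = [17, 38, 1]
enqueue(92): queue = [17, 38, 1, 92]
enqueue(20): queue = [17, 38, 1, 92, 20]
enqueue(75): queue = [17, 38, 1, 92, 20, 75]
dequeue(): queue = [38, 1, 92, 20, 75]

Answer: 38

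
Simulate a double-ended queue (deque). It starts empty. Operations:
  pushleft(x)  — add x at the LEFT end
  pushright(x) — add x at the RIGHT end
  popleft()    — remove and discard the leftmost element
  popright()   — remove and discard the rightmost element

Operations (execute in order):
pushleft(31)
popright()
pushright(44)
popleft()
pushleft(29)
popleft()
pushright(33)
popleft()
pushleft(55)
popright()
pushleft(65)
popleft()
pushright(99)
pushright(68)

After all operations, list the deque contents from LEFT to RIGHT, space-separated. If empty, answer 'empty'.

Answer: 99 68

Derivation:
pushleft(31): [31]
popright(): []
pushright(44): [44]
popleft(): []
pushleft(29): [29]
popleft(): []
pushright(33): [33]
popleft(): []
pushleft(55): [55]
popright(): []
pushleft(65): [65]
popleft(): []
pushright(99): [99]
pushright(68): [99, 68]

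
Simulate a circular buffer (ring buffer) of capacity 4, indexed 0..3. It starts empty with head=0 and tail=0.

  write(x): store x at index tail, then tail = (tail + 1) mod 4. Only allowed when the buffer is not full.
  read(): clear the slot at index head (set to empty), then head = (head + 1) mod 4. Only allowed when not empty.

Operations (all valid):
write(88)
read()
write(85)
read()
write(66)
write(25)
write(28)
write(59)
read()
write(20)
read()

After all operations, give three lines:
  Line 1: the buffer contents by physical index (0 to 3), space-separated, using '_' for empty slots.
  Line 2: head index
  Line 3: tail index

Answer: 28 59 20 _
0
3

Derivation:
write(88): buf=[88 _ _ _], head=0, tail=1, size=1
read(): buf=[_ _ _ _], head=1, tail=1, size=0
write(85): buf=[_ 85 _ _], head=1, tail=2, size=1
read(): buf=[_ _ _ _], head=2, tail=2, size=0
write(66): buf=[_ _ 66 _], head=2, tail=3, size=1
write(25): buf=[_ _ 66 25], head=2, tail=0, size=2
write(28): buf=[28 _ 66 25], head=2, tail=1, size=3
write(59): buf=[28 59 66 25], head=2, tail=2, size=4
read(): buf=[28 59 _ 25], head=3, tail=2, size=3
write(20): buf=[28 59 20 25], head=3, tail=3, size=4
read(): buf=[28 59 20 _], head=0, tail=3, size=3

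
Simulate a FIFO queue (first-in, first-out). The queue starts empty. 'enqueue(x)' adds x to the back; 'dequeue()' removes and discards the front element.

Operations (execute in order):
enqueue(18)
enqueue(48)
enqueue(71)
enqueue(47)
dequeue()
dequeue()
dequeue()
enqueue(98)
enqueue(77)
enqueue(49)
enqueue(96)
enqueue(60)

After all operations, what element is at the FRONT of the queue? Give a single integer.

enqueue(18): queue = [18]
enqueue(48): queue = [18, 48]
enqueue(71): queue = [18, 48, 71]
enqueue(47): queue = [18, 48, 71, 47]
dequeue(): queue = [48, 71, 47]
dequeue(): queue = [71, 47]
dequeue(): queue = [47]
enqueue(98): queue = [47, 98]
enqueue(77): queue = [47, 98, 77]
enqueue(49): queue = [47, 98, 77, 49]
enqueue(96): queue = [47, 98, 77, 49, 96]
enqueue(60): queue = [47, 98, 77, 49, 96, 60]

Answer: 47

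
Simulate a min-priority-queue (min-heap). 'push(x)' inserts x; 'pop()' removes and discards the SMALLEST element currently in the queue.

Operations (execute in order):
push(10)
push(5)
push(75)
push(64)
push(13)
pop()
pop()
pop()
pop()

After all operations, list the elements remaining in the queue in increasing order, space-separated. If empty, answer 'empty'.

push(10): heap contents = [10]
push(5): heap contents = [5, 10]
push(75): heap contents = [5, 10, 75]
push(64): heap contents = [5, 10, 64, 75]
push(13): heap contents = [5, 10, 13, 64, 75]
pop() → 5: heap contents = [10, 13, 64, 75]
pop() → 10: heap contents = [13, 64, 75]
pop() → 13: heap contents = [64, 75]
pop() → 64: heap contents = [75]

Answer: 75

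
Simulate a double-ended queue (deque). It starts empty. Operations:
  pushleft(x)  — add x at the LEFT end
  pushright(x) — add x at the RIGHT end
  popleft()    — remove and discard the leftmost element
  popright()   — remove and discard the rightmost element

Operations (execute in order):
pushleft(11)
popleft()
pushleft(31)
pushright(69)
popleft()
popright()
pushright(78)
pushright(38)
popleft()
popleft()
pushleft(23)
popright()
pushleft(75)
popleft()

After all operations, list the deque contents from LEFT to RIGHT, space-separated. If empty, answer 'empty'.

Answer: empty

Derivation:
pushleft(11): [11]
popleft(): []
pushleft(31): [31]
pushright(69): [31, 69]
popleft(): [69]
popright(): []
pushright(78): [78]
pushright(38): [78, 38]
popleft(): [38]
popleft(): []
pushleft(23): [23]
popright(): []
pushleft(75): [75]
popleft(): []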